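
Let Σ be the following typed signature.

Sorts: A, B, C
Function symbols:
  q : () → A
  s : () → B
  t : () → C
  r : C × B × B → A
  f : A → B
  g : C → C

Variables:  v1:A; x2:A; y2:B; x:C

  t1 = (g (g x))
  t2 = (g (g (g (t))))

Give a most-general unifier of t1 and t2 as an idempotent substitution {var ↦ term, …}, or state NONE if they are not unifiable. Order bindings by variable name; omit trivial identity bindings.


{x ↦ (g (t))}


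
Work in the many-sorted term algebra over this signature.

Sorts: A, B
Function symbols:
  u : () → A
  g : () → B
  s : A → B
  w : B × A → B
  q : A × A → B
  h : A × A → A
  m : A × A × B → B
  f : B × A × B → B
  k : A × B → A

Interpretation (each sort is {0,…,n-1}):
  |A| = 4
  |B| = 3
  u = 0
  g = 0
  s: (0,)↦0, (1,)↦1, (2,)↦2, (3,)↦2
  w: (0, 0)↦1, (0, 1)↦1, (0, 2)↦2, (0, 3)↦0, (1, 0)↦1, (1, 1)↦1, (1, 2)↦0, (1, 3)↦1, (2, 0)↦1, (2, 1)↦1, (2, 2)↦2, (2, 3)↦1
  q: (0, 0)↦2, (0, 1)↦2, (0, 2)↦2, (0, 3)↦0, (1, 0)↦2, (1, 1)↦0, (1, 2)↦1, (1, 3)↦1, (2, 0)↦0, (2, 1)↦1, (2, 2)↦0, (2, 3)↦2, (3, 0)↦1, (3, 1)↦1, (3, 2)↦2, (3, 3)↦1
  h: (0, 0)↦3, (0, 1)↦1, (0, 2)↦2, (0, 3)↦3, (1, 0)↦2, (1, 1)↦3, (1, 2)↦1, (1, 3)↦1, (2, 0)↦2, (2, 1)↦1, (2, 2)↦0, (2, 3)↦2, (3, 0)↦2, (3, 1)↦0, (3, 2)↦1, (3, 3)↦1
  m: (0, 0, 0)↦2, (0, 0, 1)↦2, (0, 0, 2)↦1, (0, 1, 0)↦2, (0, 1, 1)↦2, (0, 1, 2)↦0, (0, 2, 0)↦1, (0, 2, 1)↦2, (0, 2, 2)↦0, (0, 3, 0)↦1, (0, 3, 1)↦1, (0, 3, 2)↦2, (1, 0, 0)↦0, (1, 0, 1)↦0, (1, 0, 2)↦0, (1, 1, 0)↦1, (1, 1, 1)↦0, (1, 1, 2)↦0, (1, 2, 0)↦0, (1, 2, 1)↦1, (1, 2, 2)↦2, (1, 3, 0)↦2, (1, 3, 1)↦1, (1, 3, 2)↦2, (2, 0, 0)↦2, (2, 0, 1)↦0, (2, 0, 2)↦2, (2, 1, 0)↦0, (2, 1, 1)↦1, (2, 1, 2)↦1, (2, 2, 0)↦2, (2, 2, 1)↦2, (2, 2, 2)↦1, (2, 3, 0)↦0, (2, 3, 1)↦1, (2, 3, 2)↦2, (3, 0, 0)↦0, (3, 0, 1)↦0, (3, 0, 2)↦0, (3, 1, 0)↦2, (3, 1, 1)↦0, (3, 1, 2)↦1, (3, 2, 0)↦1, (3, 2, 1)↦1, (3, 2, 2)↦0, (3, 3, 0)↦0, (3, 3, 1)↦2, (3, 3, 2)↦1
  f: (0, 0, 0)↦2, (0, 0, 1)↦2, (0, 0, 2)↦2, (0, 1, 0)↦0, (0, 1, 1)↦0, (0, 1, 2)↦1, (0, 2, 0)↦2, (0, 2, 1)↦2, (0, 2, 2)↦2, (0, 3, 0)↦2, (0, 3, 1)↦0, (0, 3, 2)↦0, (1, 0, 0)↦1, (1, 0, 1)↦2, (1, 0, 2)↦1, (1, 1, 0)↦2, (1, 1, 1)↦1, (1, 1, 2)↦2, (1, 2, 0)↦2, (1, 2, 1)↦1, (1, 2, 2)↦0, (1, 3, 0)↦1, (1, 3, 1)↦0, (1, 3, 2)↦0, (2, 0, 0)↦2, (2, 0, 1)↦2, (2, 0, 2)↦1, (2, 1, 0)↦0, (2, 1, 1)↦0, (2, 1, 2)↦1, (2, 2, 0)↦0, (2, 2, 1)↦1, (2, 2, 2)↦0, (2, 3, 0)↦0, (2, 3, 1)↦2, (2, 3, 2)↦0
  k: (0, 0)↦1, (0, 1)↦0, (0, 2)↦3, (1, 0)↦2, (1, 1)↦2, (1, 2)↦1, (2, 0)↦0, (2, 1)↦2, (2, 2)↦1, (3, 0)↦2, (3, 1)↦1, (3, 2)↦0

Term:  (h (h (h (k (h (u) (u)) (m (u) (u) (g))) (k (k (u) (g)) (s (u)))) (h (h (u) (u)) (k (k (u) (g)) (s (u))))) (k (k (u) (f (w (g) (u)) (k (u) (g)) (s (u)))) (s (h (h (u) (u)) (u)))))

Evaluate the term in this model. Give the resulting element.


  u = 0
  u = 0
  (h (u) (u)) = h(0, 0) = 3
  u = 0
  u = 0
  g = 0
  (m (u) (u) (g)) = m(0, 0, 0) = 2
  (k (h (u) (u)) (m (u) (u) (g))) = k(3, 2) = 0
  u = 0
  g = 0
  (k (u) (g)) = k(0, 0) = 1
  u = 0
  (s (u)) = s(0,) = 0
  (k (k (u) (g)) (s (u))) = k(1, 0) = 2
  (h (k (h (u) (u)) (m (u) (u) (g))) (k (k (u) (g)) (s (u)))) = h(0, 2) = 2
  u = 0
  u = 0
  (h (u) (u)) = h(0, 0) = 3
  u = 0
  g = 0
  (k (u) (g)) = k(0, 0) = 1
  u = 0
  (s (u)) = s(0,) = 0
  (k (k (u) (g)) (s (u))) = k(1, 0) = 2
  (h (h (u) (u)) (k (k (u) (g)) (s (u)))) = h(3, 2) = 1
  (h (h (k (h (u) (u)) (m (u) (u) (g))) (k (k (u) (g)) (s (u)))) (h (h (u) (u)) (k (k (u) (g)) (s (u))))) = h(2, 1) = 1
  u = 0
  g = 0
  u = 0
  (w (g) (u)) = w(0, 0) = 1
  u = 0
  g = 0
  (k (u) (g)) = k(0, 0) = 1
  u = 0
  (s (u)) = s(0,) = 0
  (f (w (g) (u)) (k (u) (g)) (s (u))) = f(1, 1, 0) = 2
  (k (u) (f (w (g) (u)) (k (u) (g)) (s (u)))) = k(0, 2) = 3
  u = 0
  u = 0
  (h (u) (u)) = h(0, 0) = 3
  u = 0
  (h (h (u) (u)) (u)) = h(3, 0) = 2
  (s (h (h (u) (u)) (u))) = s(2,) = 2
  (k (k (u) (f (w (g) (u)) (k (u) (g)) (s (u)))) (s (h (h (u) (u)) (u)))) = k(3, 2) = 0
  (h (h (h (k (h (u) (u)) (m (u) (u) (g))) (k (k (u) (g)) (s (u)))) (h (h (u) (u)) (k (k (u) (g)) (s (u))))) (k (k (u) (f (w (g) (u)) (k (u) (g)) (s (u)))) (s (h (h (u) (u)) (u))))) = h(1, 0) = 2

value = 2


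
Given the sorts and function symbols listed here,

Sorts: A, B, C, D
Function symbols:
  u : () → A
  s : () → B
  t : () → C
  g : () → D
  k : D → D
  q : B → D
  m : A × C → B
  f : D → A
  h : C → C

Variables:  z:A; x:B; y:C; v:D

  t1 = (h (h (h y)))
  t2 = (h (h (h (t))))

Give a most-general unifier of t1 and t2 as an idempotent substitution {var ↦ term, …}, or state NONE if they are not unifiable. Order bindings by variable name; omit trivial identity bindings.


{y ↦ (t)}


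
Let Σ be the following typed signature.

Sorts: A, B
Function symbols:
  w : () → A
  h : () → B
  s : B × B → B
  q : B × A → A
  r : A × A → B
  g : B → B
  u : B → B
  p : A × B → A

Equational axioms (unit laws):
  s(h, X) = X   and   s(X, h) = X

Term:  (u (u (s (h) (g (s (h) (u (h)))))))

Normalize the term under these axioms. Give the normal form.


normal form = (u (u (g (u (h)))))

1. (u (u (s (h) (g (s (h) (u (h)))))))  →  (u (u (g (s (h) (u (h))))))
2. (u (u (g (s (h) (u (h))))))  →  (u (u (g (u (h)))))


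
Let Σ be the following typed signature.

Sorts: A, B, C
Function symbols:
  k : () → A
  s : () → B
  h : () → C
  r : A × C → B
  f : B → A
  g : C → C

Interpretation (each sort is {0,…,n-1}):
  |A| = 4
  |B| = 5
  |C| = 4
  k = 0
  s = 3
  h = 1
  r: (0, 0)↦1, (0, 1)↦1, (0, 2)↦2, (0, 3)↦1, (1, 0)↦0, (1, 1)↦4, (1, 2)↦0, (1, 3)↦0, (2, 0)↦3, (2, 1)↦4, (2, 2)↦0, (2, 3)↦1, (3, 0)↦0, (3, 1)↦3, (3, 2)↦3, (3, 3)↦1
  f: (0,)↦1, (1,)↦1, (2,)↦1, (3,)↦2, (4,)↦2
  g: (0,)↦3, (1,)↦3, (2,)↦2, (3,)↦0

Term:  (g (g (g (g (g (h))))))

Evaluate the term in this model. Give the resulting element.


value = 3

  h = 1
  (g (h)) = g(1,) = 3
  (g (g (h))) = g(3,) = 0
  (g (g (g (h)))) = g(0,) = 3
  (g (g (g (g (h))))) = g(3,) = 0
  (g (g (g (g (g (h)))))) = g(0,) = 3


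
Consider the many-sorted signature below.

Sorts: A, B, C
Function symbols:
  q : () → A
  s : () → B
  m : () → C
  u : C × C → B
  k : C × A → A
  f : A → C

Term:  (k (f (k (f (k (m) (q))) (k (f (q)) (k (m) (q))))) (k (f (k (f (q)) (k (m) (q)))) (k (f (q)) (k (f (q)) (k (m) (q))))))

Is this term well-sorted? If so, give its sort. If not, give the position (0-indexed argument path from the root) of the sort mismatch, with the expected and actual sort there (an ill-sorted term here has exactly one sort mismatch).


          (m) : C
          (q) : A
        (k (m) (q)) : A
      (f (k (m) (q))) : C
          (q) : A
        (f (q)) : C
          (m) : C
          (q) : A
        (k (m) (q)) : A
      (k (f (q)) (k (m) (q))) : A
    (k (f (k (m) (q))) (k (f (q)) (k (m) (q)))) : A
  (f (k (f (k (m) (q))) (k (f (q)) (k (m) (q))))) : C
          (q) : A
        (f (q)) : C
          (m) : C
          (q) : A
        (k (m) (q)) : A
      (k (f (q)) (k (m) (q))) : A
    (f (k (f (q)) (k (m) (q)))) : C
        (q) : A
      (f (q)) : C
          (q) : A
        (f (q)) : C
          (m) : C
          (q) : A
        (k (m) (q)) : A
      (k (f (q)) (k (m) (q))) : A
    (k (f (q)) (k (f (q)) (k (m) (q)))) : A
  (k (f (k (f (q)) (k (m) (q)))) (k (f (q)) (k (f (q)) (k (m) (q))))) : A
(k (f (k (f (k (m) (q))) (k (f (q)) (k (m) (q))))) (k (f (k (f (q)) (k (m) (q)))) (k (f (q)) (k (f (q)) (k (m) (q)))))) : A

well-sorted; sort = A


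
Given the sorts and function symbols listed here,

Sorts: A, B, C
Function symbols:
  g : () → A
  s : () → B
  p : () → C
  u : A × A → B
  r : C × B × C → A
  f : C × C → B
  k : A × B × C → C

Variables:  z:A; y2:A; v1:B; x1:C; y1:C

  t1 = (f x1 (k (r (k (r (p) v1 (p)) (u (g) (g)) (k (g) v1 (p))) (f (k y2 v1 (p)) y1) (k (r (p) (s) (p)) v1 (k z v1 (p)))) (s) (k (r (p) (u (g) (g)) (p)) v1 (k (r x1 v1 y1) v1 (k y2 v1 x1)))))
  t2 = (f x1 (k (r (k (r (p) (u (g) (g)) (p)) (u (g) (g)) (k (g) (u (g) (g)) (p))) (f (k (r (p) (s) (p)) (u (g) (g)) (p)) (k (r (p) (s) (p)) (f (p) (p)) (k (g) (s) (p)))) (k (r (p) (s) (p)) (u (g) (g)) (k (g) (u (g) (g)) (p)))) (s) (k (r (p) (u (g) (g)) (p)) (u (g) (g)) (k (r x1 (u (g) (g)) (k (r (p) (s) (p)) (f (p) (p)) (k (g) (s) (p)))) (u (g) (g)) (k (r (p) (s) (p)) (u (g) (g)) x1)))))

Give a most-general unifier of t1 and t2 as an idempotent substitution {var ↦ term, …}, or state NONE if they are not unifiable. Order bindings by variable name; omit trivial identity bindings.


{v1 ↦ (u (g) (g)), y1 ↦ (k (r (p) (s) (p)) (f (p) (p)) (k (g) (s) (p))), y2 ↦ (r (p) (s) (p)), z ↦ (g)}


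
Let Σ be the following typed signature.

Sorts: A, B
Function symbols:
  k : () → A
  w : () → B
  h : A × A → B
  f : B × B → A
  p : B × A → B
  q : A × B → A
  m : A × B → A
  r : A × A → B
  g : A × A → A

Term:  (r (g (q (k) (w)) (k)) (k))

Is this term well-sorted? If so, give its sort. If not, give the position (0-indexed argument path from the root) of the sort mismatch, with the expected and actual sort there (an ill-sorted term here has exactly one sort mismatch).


      (k) : A
      (w) : B
    (q (k) (w)) : A
    (k) : A
  (g (q (k) (w)) (k)) : A
  (k) : A
(r (g (q (k) (w)) (k)) (k)) : B

well-sorted; sort = B


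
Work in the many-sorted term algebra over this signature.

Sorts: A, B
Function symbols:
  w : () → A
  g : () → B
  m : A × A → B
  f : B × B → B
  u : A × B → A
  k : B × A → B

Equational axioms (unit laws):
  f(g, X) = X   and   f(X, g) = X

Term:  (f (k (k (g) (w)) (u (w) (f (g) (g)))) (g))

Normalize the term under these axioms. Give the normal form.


normal form = (k (k (g) (w)) (u (w) (g)))

1. (f (k (k (g) (w)) (u (w) (f (g) (g)))) (g))  →  (k (k (g) (w)) (u (w) (f (g) (g))))
2. (k (k (g) (w)) (u (w) (f (g) (g))))  →  (k (k (g) (w)) (u (w) (g)))


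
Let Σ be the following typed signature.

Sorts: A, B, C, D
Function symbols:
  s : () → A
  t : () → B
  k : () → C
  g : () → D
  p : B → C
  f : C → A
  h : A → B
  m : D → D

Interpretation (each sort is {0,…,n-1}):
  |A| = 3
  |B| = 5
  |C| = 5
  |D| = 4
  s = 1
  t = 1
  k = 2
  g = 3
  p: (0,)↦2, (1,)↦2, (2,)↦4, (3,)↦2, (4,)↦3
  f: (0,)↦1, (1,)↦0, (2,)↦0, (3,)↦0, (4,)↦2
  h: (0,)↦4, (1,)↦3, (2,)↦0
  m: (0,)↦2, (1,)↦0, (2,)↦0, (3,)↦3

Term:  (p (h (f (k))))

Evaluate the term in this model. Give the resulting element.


  k = 2
  (f (k)) = f(2,) = 0
  (h (f (k))) = h(0,) = 4
  (p (h (f (k)))) = p(4,) = 3

value = 3


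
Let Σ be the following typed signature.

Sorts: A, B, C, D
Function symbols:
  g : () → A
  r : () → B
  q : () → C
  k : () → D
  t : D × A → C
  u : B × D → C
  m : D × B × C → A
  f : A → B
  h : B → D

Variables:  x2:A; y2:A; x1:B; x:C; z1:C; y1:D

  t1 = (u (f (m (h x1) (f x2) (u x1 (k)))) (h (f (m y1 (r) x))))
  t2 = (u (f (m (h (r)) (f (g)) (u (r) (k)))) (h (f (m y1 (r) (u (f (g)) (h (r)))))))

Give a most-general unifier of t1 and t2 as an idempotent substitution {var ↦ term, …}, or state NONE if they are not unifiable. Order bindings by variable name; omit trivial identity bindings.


{x ↦ (u (f (g)) (h (r))), x1 ↦ (r), x2 ↦ (g)}


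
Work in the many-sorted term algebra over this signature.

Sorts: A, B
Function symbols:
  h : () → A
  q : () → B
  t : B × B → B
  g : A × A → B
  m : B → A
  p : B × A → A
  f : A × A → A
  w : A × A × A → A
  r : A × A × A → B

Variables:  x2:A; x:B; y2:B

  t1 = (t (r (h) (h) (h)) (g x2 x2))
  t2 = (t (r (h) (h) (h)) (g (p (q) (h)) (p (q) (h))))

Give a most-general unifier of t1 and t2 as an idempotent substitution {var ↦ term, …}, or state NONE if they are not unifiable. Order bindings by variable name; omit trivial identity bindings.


{x2 ↦ (p (q) (h))}


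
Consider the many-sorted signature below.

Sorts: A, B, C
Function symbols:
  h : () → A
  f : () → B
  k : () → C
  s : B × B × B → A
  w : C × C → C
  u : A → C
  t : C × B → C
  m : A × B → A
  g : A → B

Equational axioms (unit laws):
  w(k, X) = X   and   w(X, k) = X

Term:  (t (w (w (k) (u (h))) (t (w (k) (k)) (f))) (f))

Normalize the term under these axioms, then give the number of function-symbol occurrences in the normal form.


1. (t (w (w (k) (u (h))) (t (w (k) (k)) (f))) (f))  →  (t (w (u (h)) (t (w (k) (k)) (f))) (f))
2. (t (w (u (h)) (t (w (k) (k)) (f))) (f))  →  (t (w (u (h)) (t (k) (f))) (f))
normal form: (t (w (u (h)) (t (k) (f))) (f))

size = 8


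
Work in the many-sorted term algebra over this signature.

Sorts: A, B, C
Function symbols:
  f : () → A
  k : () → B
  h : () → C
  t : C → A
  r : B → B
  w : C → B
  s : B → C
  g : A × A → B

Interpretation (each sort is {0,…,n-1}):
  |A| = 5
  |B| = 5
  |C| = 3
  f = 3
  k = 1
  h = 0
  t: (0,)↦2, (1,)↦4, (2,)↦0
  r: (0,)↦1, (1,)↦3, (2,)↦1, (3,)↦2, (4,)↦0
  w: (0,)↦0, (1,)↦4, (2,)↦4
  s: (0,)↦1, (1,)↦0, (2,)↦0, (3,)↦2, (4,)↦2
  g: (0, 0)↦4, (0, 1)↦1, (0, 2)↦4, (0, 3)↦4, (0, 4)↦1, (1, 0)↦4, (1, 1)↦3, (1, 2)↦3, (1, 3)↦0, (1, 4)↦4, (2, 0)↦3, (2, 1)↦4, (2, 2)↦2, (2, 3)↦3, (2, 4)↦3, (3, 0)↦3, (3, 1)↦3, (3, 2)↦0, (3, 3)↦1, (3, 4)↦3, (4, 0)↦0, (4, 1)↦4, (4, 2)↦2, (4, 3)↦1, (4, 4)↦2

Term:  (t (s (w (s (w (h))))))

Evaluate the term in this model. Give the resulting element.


  h = 0
  (w (h)) = w(0,) = 0
  (s (w (h))) = s(0,) = 1
  (w (s (w (h)))) = w(1,) = 4
  (s (w (s (w (h))))) = s(4,) = 2
  (t (s (w (s (w (h)))))) = t(2,) = 0

value = 0


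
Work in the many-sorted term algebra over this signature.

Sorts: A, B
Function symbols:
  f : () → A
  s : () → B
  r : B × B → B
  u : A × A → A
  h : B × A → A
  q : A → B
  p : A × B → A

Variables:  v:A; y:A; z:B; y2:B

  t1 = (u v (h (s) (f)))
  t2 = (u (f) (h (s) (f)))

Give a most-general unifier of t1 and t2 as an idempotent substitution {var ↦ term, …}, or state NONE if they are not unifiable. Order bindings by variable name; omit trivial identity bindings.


{v ↦ (f)}


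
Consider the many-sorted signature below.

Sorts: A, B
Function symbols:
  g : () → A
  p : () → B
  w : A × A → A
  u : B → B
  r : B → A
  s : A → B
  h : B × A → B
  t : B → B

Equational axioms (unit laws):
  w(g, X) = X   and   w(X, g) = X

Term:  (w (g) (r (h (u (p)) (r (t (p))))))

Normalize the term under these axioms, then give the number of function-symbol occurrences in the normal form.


1. (w (g) (r (h (u (p)) (r (t (p))))))  →  (r (h (u (p)) (r (t (p)))))
normal form: (r (h (u (p)) (r (t (p)))))

size = 7


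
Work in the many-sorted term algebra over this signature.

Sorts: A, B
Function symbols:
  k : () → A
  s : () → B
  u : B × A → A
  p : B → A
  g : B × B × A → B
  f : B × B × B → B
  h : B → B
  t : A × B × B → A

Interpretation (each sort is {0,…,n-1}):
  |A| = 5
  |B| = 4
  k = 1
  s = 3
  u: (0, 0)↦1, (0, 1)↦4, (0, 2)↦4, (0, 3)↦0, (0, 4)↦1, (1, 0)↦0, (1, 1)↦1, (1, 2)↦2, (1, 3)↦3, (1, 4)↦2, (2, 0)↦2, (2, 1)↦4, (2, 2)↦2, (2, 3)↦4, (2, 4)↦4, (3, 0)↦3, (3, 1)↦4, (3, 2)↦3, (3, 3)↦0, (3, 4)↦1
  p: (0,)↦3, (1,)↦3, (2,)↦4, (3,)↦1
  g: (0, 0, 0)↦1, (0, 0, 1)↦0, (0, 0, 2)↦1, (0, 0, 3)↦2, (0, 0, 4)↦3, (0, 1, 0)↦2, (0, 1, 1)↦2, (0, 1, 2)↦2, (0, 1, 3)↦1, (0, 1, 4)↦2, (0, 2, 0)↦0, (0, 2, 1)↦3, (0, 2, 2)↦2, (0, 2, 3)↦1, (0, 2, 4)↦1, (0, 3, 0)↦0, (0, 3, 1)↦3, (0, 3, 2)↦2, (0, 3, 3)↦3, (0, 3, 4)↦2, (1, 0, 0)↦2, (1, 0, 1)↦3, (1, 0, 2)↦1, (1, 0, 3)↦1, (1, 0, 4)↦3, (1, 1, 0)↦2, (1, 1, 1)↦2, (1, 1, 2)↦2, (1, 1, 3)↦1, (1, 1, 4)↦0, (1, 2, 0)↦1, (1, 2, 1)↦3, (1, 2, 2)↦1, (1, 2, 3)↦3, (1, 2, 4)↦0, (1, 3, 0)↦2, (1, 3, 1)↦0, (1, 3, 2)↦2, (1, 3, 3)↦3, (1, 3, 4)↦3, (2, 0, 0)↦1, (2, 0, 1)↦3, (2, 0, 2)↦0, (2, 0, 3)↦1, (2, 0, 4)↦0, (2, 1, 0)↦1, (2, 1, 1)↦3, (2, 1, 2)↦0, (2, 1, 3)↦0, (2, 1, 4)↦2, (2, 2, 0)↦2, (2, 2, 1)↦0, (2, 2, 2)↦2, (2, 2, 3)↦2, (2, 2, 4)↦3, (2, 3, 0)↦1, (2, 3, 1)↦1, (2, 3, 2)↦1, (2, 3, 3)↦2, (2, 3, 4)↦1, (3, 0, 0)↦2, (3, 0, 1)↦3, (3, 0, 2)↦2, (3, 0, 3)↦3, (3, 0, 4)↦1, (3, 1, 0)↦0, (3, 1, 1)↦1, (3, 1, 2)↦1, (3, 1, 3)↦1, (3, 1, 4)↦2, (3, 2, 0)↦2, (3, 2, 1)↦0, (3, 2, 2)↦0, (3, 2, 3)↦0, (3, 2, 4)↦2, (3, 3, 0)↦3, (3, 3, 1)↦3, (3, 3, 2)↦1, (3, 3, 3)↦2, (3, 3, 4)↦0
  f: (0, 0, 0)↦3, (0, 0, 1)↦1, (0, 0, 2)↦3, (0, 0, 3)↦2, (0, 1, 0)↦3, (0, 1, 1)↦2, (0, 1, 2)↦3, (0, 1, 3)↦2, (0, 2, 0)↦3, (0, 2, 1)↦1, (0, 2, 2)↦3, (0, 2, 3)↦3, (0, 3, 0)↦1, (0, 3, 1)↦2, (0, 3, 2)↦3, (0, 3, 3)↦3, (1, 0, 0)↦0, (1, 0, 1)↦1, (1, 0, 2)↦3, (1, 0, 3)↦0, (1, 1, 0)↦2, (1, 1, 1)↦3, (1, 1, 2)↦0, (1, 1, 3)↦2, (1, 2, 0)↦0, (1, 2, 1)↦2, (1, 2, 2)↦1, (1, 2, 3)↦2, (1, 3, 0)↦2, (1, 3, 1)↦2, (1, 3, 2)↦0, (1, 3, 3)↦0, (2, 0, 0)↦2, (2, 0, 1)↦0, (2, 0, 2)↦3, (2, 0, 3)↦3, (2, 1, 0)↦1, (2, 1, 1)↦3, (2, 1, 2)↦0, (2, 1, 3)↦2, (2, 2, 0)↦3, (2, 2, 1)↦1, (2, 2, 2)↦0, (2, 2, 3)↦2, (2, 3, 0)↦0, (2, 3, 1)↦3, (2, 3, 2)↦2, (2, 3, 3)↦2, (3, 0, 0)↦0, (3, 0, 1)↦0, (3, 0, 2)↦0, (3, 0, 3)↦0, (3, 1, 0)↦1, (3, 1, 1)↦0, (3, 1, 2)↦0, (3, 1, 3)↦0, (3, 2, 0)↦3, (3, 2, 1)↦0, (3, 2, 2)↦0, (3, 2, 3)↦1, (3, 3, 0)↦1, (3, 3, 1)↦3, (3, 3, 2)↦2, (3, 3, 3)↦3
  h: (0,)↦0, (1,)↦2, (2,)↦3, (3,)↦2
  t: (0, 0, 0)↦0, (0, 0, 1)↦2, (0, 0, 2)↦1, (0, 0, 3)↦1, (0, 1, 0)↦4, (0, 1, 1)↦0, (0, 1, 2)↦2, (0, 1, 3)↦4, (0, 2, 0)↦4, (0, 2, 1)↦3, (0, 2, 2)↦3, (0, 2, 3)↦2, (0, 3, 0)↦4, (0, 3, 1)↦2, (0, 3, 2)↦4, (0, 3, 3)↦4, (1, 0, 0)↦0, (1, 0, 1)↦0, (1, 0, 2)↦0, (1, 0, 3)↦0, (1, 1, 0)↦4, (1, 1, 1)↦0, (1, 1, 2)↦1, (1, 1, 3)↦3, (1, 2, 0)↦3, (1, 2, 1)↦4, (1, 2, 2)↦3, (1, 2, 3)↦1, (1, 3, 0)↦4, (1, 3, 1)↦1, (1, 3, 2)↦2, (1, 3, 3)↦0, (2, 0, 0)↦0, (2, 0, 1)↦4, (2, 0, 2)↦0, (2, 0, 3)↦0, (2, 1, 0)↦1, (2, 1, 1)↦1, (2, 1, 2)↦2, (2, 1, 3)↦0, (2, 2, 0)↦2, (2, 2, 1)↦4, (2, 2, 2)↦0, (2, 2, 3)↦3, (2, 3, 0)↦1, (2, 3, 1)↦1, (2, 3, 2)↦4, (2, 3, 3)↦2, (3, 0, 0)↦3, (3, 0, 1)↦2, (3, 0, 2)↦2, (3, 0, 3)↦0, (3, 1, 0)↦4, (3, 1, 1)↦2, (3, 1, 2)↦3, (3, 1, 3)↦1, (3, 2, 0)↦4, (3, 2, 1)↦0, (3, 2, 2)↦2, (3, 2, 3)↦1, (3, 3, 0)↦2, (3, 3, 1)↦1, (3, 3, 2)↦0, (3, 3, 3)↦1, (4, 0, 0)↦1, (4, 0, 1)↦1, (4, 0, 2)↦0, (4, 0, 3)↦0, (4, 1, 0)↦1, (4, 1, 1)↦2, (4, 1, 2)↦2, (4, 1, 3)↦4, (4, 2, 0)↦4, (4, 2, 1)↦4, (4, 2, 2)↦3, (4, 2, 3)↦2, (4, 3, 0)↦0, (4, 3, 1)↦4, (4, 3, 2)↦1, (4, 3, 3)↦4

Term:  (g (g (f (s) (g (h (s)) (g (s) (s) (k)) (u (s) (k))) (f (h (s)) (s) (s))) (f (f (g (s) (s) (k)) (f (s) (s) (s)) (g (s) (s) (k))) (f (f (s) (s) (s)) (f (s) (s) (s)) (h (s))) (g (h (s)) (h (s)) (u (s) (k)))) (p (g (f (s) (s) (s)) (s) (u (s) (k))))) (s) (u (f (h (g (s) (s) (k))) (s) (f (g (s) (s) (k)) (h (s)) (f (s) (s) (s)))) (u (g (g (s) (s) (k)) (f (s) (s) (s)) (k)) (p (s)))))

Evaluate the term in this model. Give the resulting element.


  s = 3
  s = 3
  (h (s)) = h(3,) = 2
  s = 3
  s = 3
  k = 1
  (g (s) (s) (k)) = g(3, 3, 1) = 3
  s = 3
  k = 1
  (u (s) (k)) = u(3, 1) = 4
  (g (h (s)) (g (s) (s) (k)) (u (s) (k))) = g(2, 3, 4) = 1
  s = 3
  (h (s)) = h(3,) = 2
  s = 3
  s = 3
  (f (h (s)) (s) (s)) = f(2, 3, 3) = 2
  (f (s) (g (h (s)) (g (s) (s) (k)) (u (s) (k))) (f (h (s)) (s) (s))) = f(3, 1, 2) = 0
  s = 3
  s = 3
  k = 1
  (g (s) (s) (k)) = g(3, 3, 1) = 3
  s = 3
  s = 3
  s = 3
  (f (s) (s) (s)) = f(3, 3, 3) = 3
  s = 3
  s = 3
  k = 1
  (g (s) (s) (k)) = g(3, 3, 1) = 3
  (f (g (s) (s) (k)) (f (s) (s) (s)) (g (s) (s) (k))) = f(3, 3, 3) = 3
  s = 3
  s = 3
  s = 3
  (f (s) (s) (s)) = f(3, 3, 3) = 3
  s = 3
  s = 3
  s = 3
  (f (s) (s) (s)) = f(3, 3, 3) = 3
  s = 3
  (h (s)) = h(3,) = 2
  (f (f (s) (s) (s)) (f (s) (s) (s)) (h (s))) = f(3, 3, 2) = 2
  s = 3
  (h (s)) = h(3,) = 2
  s = 3
  (h (s)) = h(3,) = 2
  s = 3
  k = 1
  (u (s) (k)) = u(3, 1) = 4
  (g (h (s)) (h (s)) (u (s) (k))) = g(2, 2, 4) = 3
  (f (f (g (s) (s) (k)) (f (s) (s) (s)) (g (s) (s) (k))) (f (f (s) (s) (s)) (f (s) (s) (s)) (h (s))) (g (h (s)) (h (s)) (u (s) (k)))) = f(3, 2, 3) = 1
  s = 3
  s = 3
  s = 3
  (f (s) (s) (s)) = f(3, 3, 3) = 3
  s = 3
  s = 3
  k = 1
  (u (s) (k)) = u(3, 1) = 4
  (g (f (s) (s) (s)) (s) (u (s) (k))) = g(3, 3, 4) = 0
  (p (g (f (s) (s) (s)) (s) (u (s) (k)))) = p(0,) = 3
  (g (f (s) (g (h (s)) (g (s) (s) (k)) (u (s) (k))) (f (h (s)) (s) (s))) (f (f (g (s) (s) (k)) (f (s) (s) (s)) (g (s) (s) (k))) (f (f (s) (s) (s)) (f (s) (s) (s)) (h (s))) (g (h (s)) (h (s)) (u (s) (k)))) (p (g (f (s) (s) (s)) (s) (u (s) (k))))) = g(0, 1, 3) = 1
  s = 3
  s = 3
  s = 3
  k = 1
  (g (s) (s) (k)) = g(3, 3, 1) = 3
  (h (g (s) (s) (k))) = h(3,) = 2
  s = 3
  s = 3
  s = 3
  k = 1
  (g (s) (s) (k)) = g(3, 3, 1) = 3
  s = 3
  (h (s)) = h(3,) = 2
  s = 3
  s = 3
  s = 3
  (f (s) (s) (s)) = f(3, 3, 3) = 3
  (f (g (s) (s) (k)) (h (s)) (f (s) (s) (s))) = f(3, 2, 3) = 1
  (f (h (g (s) (s) (k))) (s) (f (g (s) (s) (k)) (h (s)) (f (s) (s) (s)))) = f(2, 3, 1) = 3
  s = 3
  s = 3
  k = 1
  (g (s) (s) (k)) = g(3, 3, 1) = 3
  s = 3
  s = 3
  s = 3
  (f (s) (s) (s)) = f(3, 3, 3) = 3
  k = 1
  (g (g (s) (s) (k)) (f (s) (s) (s)) (k)) = g(3, 3, 1) = 3
  s = 3
  (p (s)) = p(3,) = 1
  (u (g (g (s) (s) (k)) (f (s) (s) (s)) (k)) (p (s))) = u(3, 1) = 4
  (u (f (h (g (s) (s) (k))) (s) (f (g (s) (s) (k)) (h (s)) (f (s) (s) (s)))) (u (g (g (s) (s) (k)) (f (s) (s) (s)) (k)) (p (s)))) = u(3, 4) = 1
  (g (g (f (s) (g (h (s)) (g (s) (s) (k)) (u (s) (k))) (f (h (s)) (s) (s))) (f (f (g (s) (s) (k)) (f (s) (s) (s)) (g (s) (s) (k))) (f (f (s) (s) (s)) (f (s) (s) (s)) (h (s))) (g (h (s)) (h (s)) (u (s) (k)))) (p (g (f (s) (s) (s)) (s) (u (s) (k))))) (s) (u (f (h (g (s) (s) (k))) (s) (f (g (s) (s) (k)) (h (s)) (f (s) (s) (s)))) (u (g (g (s) (s) (k)) (f (s) (s) (s)) (k)) (p (s))))) = g(1, 3, 1) = 0

value = 0


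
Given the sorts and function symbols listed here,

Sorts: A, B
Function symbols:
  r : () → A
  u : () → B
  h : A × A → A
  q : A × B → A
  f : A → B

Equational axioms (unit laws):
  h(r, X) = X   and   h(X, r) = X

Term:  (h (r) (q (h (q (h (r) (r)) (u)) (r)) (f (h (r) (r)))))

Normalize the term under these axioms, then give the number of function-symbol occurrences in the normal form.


size = 6

1. (h (r) (q (h (q (h (r) (r)) (u)) (r)) (f (h (r) (r)))))  →  (q (h (q (h (r) (r)) (u)) (r)) (f (h (r) (r))))
2. (q (h (q (h (r) (r)) (u)) (r)) (f (h (r) (r))))  →  (q (q (h (r) (r)) (u)) (f (h (r) (r))))
3. (q (q (h (r) (r)) (u)) (f (h (r) (r))))  →  (q (q (r) (u)) (f (h (r) (r))))
4. (q (q (r) (u)) (f (h (r) (r))))  →  (q (q (r) (u)) (f (r)))
normal form: (q (q (r) (u)) (f (r)))


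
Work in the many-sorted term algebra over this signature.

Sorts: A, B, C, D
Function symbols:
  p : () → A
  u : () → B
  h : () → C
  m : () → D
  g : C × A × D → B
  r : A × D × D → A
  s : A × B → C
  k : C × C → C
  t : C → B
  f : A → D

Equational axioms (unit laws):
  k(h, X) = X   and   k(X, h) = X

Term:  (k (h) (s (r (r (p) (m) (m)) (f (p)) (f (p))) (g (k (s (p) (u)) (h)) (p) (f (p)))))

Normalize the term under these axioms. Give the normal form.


1. (k (h) (s (r (r (p) (m) (m)) (f (p)) (f (p))) (g (k (s (p) (u)) (h)) (p) (f (p)))))  →  (s (r (r (p) (m) (m)) (f (p)) (f (p))) (g (k (s (p) (u)) (h)) (p) (f (p))))
2. (s (r (r (p) (m) (m)) (f (p)) (f (p))) (g (k (s (p) (u)) (h)) (p) (f (p))))  →  (s (r (r (p) (m) (m)) (f (p)) (f (p))) (g (s (p) (u)) (p) (f (p))))

normal form = (s (r (r (p) (m) (m)) (f (p)) (f (p))) (g (s (p) (u)) (p) (f (p))))


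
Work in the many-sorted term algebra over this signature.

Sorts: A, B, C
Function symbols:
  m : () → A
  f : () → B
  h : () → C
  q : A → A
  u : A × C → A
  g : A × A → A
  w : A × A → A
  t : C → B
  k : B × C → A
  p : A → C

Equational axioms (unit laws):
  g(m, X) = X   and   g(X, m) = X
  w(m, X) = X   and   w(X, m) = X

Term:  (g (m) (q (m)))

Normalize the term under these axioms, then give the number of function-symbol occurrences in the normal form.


size = 2

1. (g (m) (q (m)))  →  (q (m))
normal form: (q (m))


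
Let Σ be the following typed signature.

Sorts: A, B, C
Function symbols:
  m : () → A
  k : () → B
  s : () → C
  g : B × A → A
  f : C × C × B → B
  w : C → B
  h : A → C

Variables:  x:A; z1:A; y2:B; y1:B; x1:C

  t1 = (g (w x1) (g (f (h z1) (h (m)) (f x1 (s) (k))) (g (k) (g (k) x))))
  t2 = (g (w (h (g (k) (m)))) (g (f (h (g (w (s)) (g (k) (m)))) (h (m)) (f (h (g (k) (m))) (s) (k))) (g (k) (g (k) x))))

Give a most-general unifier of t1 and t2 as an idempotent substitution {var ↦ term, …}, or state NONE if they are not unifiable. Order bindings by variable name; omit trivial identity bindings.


{x1 ↦ (h (g (k) (m))), z1 ↦ (g (w (s)) (g (k) (m)))}


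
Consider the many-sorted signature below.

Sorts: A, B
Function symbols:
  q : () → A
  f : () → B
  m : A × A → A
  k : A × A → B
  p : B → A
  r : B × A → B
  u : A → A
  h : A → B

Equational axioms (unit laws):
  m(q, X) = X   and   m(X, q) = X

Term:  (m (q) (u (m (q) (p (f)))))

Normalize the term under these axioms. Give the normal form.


1. (m (q) (u (m (q) (p (f)))))  →  (u (m (q) (p (f))))
2. (u (m (q) (p (f))))  →  (u (p (f)))

normal form = (u (p (f)))


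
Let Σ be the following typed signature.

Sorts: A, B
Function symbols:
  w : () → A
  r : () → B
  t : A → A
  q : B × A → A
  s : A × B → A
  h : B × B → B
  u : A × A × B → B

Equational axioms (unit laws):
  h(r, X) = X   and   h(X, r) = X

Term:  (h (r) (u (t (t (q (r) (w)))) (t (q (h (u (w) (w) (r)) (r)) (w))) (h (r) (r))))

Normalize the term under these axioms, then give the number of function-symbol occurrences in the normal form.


size = 14

1. (h (r) (u (t (t (q (r) (w)))) (t (q (h (u (w) (w) (r)) (r)) (w))) (h (r) (r))))  →  (u (t (t (q (r) (w)))) (t (q (h (u (w) (w) (r)) (r)) (w))) (h (r) (r)))
2. (u (t (t (q (r) (w)))) (t (q (h (u (w) (w) (r)) (r)) (w))) (h (r) (r)))  →  (u (t (t (q (r) (w)))) (t (q (u (w) (w) (r)) (w))) (h (r) (r)))
3. (u (t (t (q (r) (w)))) (t (q (u (w) (w) (r)) (w))) (h (r) (r)))  →  (u (t (t (q (r) (w)))) (t (q (u (w) (w) (r)) (w))) (r))
normal form: (u (t (t (q (r) (w)))) (t (q (u (w) (w) (r)) (w))) (r))


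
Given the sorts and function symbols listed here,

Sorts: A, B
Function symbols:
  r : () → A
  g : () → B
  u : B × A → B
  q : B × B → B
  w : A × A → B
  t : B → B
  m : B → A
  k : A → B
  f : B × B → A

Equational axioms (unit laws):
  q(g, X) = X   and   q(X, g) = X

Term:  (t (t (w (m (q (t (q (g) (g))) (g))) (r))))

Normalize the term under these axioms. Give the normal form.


normal form = (t (t (w (m (t (g))) (r))))

1. (t (t (w (m (q (t (q (g) (g))) (g))) (r))))  →  (t (t (w (m (t (q (g) (g)))) (r))))
2. (t (t (w (m (t (q (g) (g)))) (r))))  →  (t (t (w (m (t (g))) (r))))


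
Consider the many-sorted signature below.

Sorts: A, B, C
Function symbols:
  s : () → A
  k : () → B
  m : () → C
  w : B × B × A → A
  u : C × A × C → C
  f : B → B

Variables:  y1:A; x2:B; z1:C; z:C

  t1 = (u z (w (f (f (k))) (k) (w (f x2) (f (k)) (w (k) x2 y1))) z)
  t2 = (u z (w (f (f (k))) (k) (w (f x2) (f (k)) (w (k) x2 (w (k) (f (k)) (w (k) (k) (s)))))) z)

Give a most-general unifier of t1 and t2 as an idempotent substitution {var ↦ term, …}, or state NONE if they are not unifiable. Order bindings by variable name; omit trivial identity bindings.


{y1 ↦ (w (k) (f (k)) (w (k) (k) (s)))}


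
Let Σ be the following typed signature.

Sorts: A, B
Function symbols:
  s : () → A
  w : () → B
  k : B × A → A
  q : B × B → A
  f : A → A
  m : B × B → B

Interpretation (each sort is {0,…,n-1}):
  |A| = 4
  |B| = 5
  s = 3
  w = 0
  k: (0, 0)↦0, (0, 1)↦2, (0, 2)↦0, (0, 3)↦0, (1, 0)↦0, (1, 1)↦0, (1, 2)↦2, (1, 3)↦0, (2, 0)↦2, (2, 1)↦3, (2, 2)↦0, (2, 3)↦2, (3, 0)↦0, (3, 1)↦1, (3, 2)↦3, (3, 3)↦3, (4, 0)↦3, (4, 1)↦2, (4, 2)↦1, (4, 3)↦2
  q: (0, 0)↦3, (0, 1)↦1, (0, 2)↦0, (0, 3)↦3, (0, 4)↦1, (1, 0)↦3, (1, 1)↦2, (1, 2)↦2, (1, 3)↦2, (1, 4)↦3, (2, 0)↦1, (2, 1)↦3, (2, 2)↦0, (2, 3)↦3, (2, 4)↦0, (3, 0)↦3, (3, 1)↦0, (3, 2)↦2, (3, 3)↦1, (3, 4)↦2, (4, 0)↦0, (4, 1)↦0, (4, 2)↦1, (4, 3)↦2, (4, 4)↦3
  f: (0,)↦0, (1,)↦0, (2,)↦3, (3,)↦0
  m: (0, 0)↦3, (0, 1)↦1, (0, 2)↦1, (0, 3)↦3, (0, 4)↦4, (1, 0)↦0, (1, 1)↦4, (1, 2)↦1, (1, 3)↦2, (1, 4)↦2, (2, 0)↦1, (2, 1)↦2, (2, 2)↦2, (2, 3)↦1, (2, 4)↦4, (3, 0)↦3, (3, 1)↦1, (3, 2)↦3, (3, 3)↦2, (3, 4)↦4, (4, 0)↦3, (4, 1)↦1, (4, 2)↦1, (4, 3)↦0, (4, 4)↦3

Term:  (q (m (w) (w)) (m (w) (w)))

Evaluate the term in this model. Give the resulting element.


  w = 0
  w = 0
  (m (w) (w)) = m(0, 0) = 3
  w = 0
  w = 0
  (m (w) (w)) = m(0, 0) = 3
  (q (m (w) (w)) (m (w) (w))) = q(3, 3) = 1

value = 1


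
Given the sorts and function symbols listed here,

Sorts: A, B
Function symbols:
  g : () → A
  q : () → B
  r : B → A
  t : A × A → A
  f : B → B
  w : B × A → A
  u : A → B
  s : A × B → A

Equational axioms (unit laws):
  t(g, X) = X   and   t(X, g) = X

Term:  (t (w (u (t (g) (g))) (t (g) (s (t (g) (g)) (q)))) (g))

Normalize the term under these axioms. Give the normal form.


1. (t (w (u (t (g) (g))) (t (g) (s (t (g) (g)) (q)))) (g))  →  (w (u (t (g) (g))) (t (g) (s (t (g) (g)) (q))))
2. (w (u (t (g) (g))) (t (g) (s (t (g) (g)) (q))))  →  (w (u (g)) (t (g) (s (t (g) (g)) (q))))
3. (w (u (g)) (t (g) (s (t (g) (g)) (q))))  →  (w (u (g)) (s (t (g) (g)) (q)))
4. (w (u (g)) (s (t (g) (g)) (q)))  →  (w (u (g)) (s (g) (q)))

normal form = (w (u (g)) (s (g) (q)))


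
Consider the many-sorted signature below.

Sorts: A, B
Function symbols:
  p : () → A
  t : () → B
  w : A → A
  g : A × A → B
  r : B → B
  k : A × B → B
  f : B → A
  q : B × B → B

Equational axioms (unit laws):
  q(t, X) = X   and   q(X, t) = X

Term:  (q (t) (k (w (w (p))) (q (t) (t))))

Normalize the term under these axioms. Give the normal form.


normal form = (k (w (w (p))) (t))

1. (q (t) (k (w (w (p))) (q (t) (t))))  →  (k (w (w (p))) (q (t) (t)))
2. (k (w (w (p))) (q (t) (t)))  →  (k (w (w (p))) (t))


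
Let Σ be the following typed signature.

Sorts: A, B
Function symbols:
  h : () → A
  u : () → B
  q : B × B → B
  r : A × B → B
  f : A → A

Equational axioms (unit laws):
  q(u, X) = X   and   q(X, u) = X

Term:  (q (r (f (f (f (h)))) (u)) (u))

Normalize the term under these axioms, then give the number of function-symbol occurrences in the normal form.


size = 6

1. (q (r (f (f (f (h)))) (u)) (u))  →  (r (f (f (f (h)))) (u))
normal form: (r (f (f (f (h)))) (u))


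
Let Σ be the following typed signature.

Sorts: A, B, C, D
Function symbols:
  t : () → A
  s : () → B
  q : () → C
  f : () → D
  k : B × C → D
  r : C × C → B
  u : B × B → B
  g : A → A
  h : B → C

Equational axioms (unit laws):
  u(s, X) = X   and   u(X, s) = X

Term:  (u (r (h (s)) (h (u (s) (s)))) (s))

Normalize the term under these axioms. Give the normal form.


normal form = (r (h (s)) (h (s)))

1. (u (r (h (s)) (h (u (s) (s)))) (s))  →  (r (h (s)) (h (u (s) (s))))
2. (r (h (s)) (h (u (s) (s))))  →  (r (h (s)) (h (s)))


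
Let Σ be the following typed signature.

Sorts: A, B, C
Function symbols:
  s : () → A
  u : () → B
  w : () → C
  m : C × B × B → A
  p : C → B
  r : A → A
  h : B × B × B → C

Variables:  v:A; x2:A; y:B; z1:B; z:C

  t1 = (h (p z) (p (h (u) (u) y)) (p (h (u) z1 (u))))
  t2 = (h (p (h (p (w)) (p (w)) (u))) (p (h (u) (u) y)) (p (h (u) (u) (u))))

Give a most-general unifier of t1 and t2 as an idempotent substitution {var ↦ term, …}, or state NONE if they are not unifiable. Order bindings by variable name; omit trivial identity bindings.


{z ↦ (h (p (w)) (p (w)) (u)), z1 ↦ (u)}


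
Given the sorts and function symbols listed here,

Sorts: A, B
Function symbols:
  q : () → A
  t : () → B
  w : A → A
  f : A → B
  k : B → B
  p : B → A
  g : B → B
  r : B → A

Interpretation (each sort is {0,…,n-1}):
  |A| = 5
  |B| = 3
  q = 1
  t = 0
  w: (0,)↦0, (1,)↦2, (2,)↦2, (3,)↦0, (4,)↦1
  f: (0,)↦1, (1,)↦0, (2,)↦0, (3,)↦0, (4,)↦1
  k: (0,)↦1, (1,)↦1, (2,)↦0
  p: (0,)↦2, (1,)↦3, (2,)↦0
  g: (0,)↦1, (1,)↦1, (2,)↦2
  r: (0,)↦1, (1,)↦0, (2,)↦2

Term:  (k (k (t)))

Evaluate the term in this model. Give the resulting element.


  t = 0
  (k (t)) = k(0,) = 1
  (k (k (t))) = k(1,) = 1

value = 1


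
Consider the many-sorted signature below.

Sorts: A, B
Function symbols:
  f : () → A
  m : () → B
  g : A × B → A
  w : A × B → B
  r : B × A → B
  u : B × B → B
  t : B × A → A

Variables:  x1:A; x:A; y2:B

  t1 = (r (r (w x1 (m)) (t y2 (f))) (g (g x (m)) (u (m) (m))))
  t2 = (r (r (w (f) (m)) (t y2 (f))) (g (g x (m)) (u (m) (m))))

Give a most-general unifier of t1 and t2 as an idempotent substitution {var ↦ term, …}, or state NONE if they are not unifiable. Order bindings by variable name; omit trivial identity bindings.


{x1 ↦ (f)}


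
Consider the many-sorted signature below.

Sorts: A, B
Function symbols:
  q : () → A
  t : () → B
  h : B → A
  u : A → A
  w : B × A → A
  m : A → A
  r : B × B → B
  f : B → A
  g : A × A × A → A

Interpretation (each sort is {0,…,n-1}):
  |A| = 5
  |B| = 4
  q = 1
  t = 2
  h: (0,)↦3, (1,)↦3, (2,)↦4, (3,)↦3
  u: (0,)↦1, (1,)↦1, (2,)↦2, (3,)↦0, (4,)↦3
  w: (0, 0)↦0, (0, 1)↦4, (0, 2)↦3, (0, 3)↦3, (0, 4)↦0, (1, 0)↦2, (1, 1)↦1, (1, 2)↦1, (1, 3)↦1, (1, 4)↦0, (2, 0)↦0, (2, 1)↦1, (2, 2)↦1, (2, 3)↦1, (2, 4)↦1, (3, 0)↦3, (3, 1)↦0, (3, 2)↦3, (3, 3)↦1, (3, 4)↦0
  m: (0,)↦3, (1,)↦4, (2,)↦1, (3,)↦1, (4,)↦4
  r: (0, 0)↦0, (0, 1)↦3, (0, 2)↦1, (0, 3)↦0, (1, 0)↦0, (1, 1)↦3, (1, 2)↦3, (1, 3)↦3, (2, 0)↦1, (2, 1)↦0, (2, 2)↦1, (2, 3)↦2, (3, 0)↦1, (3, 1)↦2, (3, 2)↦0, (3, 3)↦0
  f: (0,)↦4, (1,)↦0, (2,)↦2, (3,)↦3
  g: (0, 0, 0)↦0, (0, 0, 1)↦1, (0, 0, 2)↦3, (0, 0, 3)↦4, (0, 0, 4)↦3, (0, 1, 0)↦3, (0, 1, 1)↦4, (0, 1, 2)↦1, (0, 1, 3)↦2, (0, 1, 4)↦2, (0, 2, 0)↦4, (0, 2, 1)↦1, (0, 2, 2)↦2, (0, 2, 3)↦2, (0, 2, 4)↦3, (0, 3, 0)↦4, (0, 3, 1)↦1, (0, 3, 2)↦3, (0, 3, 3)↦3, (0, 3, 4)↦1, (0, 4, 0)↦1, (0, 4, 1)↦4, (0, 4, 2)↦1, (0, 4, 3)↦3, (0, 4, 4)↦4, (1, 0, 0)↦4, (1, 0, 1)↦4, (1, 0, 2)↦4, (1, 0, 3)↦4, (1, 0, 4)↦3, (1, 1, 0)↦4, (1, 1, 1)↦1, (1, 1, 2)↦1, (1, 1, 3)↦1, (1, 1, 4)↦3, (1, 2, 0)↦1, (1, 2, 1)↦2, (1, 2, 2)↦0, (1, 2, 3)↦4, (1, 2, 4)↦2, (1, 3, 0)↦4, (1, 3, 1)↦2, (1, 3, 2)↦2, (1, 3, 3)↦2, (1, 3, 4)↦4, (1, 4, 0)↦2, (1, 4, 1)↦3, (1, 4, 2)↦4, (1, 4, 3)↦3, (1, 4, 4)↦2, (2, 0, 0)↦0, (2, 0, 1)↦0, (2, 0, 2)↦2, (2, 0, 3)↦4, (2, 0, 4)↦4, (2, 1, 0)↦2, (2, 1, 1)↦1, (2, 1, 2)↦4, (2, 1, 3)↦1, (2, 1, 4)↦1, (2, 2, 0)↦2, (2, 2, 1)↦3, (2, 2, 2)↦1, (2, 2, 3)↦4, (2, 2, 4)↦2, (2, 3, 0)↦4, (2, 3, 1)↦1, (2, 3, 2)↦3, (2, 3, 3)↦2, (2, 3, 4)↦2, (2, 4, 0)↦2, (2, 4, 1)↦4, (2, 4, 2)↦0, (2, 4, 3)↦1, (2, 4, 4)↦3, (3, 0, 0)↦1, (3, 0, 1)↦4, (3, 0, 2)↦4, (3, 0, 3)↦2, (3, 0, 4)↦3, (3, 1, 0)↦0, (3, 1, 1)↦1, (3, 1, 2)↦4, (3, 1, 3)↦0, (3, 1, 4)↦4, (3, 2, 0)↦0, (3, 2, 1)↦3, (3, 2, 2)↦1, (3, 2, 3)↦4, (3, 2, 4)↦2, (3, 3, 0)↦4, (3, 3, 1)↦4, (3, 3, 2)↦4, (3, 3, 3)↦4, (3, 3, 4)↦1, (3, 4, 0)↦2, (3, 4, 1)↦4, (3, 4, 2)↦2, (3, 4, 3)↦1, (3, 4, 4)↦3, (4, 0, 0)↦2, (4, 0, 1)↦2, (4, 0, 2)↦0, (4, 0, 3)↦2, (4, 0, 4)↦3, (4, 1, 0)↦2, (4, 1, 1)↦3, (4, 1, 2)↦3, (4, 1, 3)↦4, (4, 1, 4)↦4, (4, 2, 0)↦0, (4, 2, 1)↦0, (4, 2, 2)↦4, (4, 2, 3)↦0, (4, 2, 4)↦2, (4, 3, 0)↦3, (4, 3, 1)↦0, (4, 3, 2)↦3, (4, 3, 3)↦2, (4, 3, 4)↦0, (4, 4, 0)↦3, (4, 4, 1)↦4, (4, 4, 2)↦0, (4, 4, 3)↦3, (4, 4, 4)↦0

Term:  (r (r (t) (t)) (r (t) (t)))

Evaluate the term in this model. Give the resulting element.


value = 3

  t = 2
  t = 2
  (r (t) (t)) = r(2, 2) = 1
  t = 2
  t = 2
  (r (t) (t)) = r(2, 2) = 1
  (r (r (t) (t)) (r (t) (t))) = r(1, 1) = 3


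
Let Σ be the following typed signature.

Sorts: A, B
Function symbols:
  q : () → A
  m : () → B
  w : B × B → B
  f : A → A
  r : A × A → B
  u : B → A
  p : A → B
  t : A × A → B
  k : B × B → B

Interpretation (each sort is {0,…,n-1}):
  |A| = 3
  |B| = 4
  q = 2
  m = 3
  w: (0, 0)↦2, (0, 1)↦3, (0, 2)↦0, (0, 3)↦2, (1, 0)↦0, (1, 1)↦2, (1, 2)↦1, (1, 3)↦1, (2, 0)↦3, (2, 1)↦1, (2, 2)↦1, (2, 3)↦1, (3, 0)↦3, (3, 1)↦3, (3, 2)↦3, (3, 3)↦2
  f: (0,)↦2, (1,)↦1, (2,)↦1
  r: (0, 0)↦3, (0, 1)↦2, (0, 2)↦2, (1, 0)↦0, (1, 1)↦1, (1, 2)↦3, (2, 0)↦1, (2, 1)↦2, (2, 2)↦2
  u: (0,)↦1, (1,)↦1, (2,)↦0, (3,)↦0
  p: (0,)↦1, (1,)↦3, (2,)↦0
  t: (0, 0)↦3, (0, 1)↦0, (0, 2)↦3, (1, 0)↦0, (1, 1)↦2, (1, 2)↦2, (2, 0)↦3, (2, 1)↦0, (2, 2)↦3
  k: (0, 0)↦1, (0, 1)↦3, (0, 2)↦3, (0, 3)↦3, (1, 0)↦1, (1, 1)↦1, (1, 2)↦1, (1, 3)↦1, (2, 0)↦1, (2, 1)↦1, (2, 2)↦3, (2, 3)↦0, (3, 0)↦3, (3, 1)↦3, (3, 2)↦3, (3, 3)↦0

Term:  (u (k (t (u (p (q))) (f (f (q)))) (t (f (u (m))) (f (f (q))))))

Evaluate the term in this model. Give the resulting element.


value = 1

  q = 2
  (p (q)) = p(2,) = 0
  (u (p (q))) = u(0,) = 1
  q = 2
  (f (q)) = f(2,) = 1
  (f (f (q))) = f(1,) = 1
  (t (u (p (q))) (f (f (q)))) = t(1, 1) = 2
  m = 3
  (u (m)) = u(3,) = 0
  (f (u (m))) = f(0,) = 2
  q = 2
  (f (q)) = f(2,) = 1
  (f (f (q))) = f(1,) = 1
  (t (f (u (m))) (f (f (q)))) = t(2, 1) = 0
  (k (t (u (p (q))) (f (f (q)))) (t (f (u (m))) (f (f (q))))) = k(2, 0) = 1
  (u (k (t (u (p (q))) (f (f (q)))) (t (f (u (m))) (f (f (q)))))) = u(1,) = 1


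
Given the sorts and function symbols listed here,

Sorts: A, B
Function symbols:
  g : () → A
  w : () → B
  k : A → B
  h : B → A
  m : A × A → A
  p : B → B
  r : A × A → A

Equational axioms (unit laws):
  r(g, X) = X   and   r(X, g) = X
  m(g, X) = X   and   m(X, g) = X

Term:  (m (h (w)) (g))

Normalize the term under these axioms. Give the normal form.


normal form = (h (w))

1. (m (h (w)) (g))  →  (h (w))


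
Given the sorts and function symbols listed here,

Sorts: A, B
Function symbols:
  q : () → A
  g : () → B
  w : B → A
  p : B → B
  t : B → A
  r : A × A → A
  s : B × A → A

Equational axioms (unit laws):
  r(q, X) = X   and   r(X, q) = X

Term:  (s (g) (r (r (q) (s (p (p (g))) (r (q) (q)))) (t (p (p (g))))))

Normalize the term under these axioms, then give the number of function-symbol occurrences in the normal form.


size = 12

1. (s (g) (r (r (q) (s (p (p (g))) (r (q) (q)))) (t (p (p (g))))))  →  (s (g) (r (s (p (p (g))) (r (q) (q))) (t (p (p (g))))))
2. (s (g) (r (s (p (p (g))) (r (q) (q))) (t (p (p (g))))))  →  (s (g) (r (s (p (p (g))) (q)) (t (p (p (g))))))
normal form: (s (g) (r (s (p (p (g))) (q)) (t (p (p (g))))))


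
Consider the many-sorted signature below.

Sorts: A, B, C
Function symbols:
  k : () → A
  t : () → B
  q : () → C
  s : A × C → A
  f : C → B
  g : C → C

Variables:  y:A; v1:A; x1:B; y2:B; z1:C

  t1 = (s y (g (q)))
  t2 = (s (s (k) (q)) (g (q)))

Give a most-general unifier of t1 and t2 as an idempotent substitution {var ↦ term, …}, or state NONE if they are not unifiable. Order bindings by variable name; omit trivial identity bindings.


{y ↦ (s (k) (q))}


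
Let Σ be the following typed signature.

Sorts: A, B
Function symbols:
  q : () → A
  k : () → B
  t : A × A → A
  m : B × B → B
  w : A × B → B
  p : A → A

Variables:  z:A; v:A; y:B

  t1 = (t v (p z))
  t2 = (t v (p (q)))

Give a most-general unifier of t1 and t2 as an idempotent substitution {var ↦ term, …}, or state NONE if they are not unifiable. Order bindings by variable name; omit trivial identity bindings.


{z ↦ (q)}
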